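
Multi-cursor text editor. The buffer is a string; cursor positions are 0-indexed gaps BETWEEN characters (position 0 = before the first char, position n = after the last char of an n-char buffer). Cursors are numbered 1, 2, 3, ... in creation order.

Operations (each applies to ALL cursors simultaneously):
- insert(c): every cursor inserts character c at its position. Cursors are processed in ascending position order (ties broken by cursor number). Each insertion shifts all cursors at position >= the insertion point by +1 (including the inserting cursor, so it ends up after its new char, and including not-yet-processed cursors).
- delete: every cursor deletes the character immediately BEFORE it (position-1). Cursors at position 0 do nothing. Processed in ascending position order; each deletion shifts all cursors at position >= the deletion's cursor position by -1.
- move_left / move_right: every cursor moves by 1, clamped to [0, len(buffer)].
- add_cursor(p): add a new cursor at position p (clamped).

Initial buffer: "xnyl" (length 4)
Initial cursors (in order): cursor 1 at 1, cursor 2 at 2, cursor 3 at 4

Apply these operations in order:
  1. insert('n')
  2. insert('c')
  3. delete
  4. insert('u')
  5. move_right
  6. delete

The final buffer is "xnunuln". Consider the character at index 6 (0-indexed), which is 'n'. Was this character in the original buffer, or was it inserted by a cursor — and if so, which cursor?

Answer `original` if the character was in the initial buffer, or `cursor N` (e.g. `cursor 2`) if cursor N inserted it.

After op 1 (insert('n')): buffer="xnnnyln" (len 7), cursors c1@2 c2@4 c3@7, authorship .1.2..3
After op 2 (insert('c')): buffer="xncnncylnc" (len 10), cursors c1@3 c2@6 c3@10, authorship .11.22..33
After op 3 (delete): buffer="xnnnyln" (len 7), cursors c1@2 c2@4 c3@7, authorship .1.2..3
After op 4 (insert('u')): buffer="xnunnuylnu" (len 10), cursors c1@3 c2@6 c3@10, authorship .11.22..33
After op 5 (move_right): buffer="xnunnuylnu" (len 10), cursors c1@4 c2@7 c3@10, authorship .11.22..33
After op 6 (delete): buffer="xnunuln" (len 7), cursors c1@3 c2@5 c3@7, authorship .1122.3
Authorship (.=original, N=cursor N): . 1 1 2 2 . 3
Index 6: author = 3

Answer: cursor 3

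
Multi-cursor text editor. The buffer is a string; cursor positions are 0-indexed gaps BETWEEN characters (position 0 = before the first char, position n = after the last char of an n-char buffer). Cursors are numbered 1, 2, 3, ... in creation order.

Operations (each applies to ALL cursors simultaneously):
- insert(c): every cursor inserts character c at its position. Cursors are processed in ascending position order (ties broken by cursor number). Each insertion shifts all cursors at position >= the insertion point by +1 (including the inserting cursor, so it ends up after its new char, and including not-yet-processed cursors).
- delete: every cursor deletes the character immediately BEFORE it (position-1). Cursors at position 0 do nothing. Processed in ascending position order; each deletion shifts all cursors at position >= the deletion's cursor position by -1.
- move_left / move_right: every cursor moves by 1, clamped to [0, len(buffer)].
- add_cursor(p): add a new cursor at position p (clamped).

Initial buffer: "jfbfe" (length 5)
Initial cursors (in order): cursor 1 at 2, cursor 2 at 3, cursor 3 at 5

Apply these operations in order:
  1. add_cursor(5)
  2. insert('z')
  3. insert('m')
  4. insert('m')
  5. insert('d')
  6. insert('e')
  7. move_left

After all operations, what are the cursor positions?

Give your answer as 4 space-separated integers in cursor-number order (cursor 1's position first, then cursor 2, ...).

After op 1 (add_cursor(5)): buffer="jfbfe" (len 5), cursors c1@2 c2@3 c3@5 c4@5, authorship .....
After op 2 (insert('z')): buffer="jfzbzfezz" (len 9), cursors c1@3 c2@5 c3@9 c4@9, authorship ..1.2..34
After op 3 (insert('m')): buffer="jfzmbzmfezzmm" (len 13), cursors c1@4 c2@7 c3@13 c4@13, authorship ..11.22..3434
After op 4 (insert('m')): buffer="jfzmmbzmmfezzmmmm" (len 17), cursors c1@5 c2@9 c3@17 c4@17, authorship ..111.222..343434
After op 5 (insert('d')): buffer="jfzmmdbzmmdfezzmmmmdd" (len 21), cursors c1@6 c2@11 c3@21 c4@21, authorship ..1111.2222..34343434
After op 6 (insert('e')): buffer="jfzmmdebzmmdefezzmmmmddee" (len 25), cursors c1@7 c2@13 c3@25 c4@25, authorship ..11111.22222..3434343434
After op 7 (move_left): buffer="jfzmmdebzmmdefezzmmmmddee" (len 25), cursors c1@6 c2@12 c3@24 c4@24, authorship ..11111.22222..3434343434

Answer: 6 12 24 24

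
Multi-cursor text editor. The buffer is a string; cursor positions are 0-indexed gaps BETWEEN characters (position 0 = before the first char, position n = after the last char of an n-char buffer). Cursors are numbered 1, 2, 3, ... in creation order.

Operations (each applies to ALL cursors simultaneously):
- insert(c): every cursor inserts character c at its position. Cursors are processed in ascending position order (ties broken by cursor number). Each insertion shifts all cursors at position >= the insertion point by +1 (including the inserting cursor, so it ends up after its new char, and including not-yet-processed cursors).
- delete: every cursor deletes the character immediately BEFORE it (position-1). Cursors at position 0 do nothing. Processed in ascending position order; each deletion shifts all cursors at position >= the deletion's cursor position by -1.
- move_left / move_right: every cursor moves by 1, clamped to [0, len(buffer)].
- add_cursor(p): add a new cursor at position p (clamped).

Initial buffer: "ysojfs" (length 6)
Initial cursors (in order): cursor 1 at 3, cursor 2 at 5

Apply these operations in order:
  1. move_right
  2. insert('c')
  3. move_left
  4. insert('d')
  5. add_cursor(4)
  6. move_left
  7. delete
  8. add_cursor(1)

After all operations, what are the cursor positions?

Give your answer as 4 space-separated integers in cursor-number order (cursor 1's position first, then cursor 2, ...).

After op 1 (move_right): buffer="ysojfs" (len 6), cursors c1@4 c2@6, authorship ......
After op 2 (insert('c')): buffer="ysojcfsc" (len 8), cursors c1@5 c2@8, authorship ....1..2
After op 3 (move_left): buffer="ysojcfsc" (len 8), cursors c1@4 c2@7, authorship ....1..2
After op 4 (insert('d')): buffer="ysojdcfsdc" (len 10), cursors c1@5 c2@9, authorship ....11..22
After op 5 (add_cursor(4)): buffer="ysojdcfsdc" (len 10), cursors c3@4 c1@5 c2@9, authorship ....11..22
After op 6 (move_left): buffer="ysojdcfsdc" (len 10), cursors c3@3 c1@4 c2@8, authorship ....11..22
After op 7 (delete): buffer="ysdcfdc" (len 7), cursors c1@2 c3@2 c2@5, authorship ..11.22
After op 8 (add_cursor(1)): buffer="ysdcfdc" (len 7), cursors c4@1 c1@2 c3@2 c2@5, authorship ..11.22

Answer: 2 5 2 1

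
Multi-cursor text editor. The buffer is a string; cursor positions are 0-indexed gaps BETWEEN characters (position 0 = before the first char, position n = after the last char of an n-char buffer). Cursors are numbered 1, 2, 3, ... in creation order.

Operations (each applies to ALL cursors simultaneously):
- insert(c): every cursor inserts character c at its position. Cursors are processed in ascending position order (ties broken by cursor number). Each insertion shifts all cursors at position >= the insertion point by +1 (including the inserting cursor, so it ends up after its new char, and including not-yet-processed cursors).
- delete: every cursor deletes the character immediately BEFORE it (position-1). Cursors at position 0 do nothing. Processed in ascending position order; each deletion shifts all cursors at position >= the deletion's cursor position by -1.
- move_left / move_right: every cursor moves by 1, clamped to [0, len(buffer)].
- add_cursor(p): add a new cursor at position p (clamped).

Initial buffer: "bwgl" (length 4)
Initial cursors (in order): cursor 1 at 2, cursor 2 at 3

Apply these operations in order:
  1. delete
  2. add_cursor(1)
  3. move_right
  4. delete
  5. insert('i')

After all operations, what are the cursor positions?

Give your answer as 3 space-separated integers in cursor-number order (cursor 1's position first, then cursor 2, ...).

Answer: 3 3 3

Derivation:
After op 1 (delete): buffer="bl" (len 2), cursors c1@1 c2@1, authorship ..
After op 2 (add_cursor(1)): buffer="bl" (len 2), cursors c1@1 c2@1 c3@1, authorship ..
After op 3 (move_right): buffer="bl" (len 2), cursors c1@2 c2@2 c3@2, authorship ..
After op 4 (delete): buffer="" (len 0), cursors c1@0 c2@0 c3@0, authorship 
After op 5 (insert('i')): buffer="iii" (len 3), cursors c1@3 c2@3 c3@3, authorship 123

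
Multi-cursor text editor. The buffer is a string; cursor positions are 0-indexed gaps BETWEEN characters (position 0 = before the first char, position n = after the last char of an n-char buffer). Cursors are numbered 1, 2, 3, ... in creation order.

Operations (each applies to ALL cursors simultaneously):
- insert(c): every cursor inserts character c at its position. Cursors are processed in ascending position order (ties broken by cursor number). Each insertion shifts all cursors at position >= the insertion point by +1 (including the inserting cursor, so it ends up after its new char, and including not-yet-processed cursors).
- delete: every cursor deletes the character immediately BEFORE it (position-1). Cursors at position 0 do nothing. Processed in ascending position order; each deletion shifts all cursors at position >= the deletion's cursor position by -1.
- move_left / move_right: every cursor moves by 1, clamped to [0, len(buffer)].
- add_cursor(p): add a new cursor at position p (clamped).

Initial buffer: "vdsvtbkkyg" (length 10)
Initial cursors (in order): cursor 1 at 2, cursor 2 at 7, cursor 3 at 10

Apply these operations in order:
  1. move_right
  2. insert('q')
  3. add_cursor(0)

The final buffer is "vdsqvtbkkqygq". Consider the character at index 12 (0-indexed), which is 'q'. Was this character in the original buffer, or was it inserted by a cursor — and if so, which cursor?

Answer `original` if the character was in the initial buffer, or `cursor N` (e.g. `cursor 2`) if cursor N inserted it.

After op 1 (move_right): buffer="vdsvtbkkyg" (len 10), cursors c1@3 c2@8 c3@10, authorship ..........
After op 2 (insert('q')): buffer="vdsqvtbkkqygq" (len 13), cursors c1@4 c2@10 c3@13, authorship ...1.....2..3
After op 3 (add_cursor(0)): buffer="vdsqvtbkkqygq" (len 13), cursors c4@0 c1@4 c2@10 c3@13, authorship ...1.....2..3
Authorship (.=original, N=cursor N): . . . 1 . . . . . 2 . . 3
Index 12: author = 3

Answer: cursor 3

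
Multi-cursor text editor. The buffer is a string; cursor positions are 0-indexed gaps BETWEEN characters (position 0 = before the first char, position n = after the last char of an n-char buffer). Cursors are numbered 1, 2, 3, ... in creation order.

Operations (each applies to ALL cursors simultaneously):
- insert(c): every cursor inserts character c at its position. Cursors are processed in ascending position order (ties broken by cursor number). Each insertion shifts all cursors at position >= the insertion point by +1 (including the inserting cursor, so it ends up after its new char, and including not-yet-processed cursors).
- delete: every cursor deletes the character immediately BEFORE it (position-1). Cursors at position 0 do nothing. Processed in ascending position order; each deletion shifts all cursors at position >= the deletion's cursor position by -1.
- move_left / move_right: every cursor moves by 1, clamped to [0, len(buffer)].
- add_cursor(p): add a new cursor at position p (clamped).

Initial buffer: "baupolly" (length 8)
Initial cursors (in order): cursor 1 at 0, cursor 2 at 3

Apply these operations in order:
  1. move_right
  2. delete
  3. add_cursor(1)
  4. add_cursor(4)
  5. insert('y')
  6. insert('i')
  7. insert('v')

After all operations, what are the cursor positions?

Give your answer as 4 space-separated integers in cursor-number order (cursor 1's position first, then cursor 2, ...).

After op 1 (move_right): buffer="baupolly" (len 8), cursors c1@1 c2@4, authorship ........
After op 2 (delete): buffer="auolly" (len 6), cursors c1@0 c2@2, authorship ......
After op 3 (add_cursor(1)): buffer="auolly" (len 6), cursors c1@0 c3@1 c2@2, authorship ......
After op 4 (add_cursor(4)): buffer="auolly" (len 6), cursors c1@0 c3@1 c2@2 c4@4, authorship ......
After op 5 (insert('y')): buffer="yayuyolyly" (len 10), cursors c1@1 c3@3 c2@5 c4@8, authorship 1.3.2..4..
After op 6 (insert('i')): buffer="yiayiuyiolyily" (len 14), cursors c1@2 c3@5 c2@8 c4@12, authorship 11.33.22..44..
After op 7 (insert('v')): buffer="yivayivuyivolyivly" (len 18), cursors c1@3 c3@7 c2@11 c4@16, authorship 111.333.222..444..

Answer: 3 11 7 16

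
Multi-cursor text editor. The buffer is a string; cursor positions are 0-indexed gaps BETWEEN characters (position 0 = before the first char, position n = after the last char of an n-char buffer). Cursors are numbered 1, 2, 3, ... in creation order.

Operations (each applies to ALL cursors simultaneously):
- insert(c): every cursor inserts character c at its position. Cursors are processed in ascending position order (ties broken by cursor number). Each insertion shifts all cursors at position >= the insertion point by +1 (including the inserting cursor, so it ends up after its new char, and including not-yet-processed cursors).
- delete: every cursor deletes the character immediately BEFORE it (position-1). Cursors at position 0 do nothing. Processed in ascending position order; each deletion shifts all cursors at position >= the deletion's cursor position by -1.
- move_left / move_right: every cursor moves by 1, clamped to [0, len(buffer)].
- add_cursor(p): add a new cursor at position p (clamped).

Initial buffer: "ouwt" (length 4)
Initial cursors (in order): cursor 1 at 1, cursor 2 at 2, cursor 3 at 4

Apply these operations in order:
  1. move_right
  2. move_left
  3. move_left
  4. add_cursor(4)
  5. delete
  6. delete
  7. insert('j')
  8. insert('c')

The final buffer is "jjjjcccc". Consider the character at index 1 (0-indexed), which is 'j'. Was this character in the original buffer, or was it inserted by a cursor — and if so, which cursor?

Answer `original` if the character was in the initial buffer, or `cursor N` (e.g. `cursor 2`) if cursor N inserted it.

Answer: cursor 2

Derivation:
After op 1 (move_right): buffer="ouwt" (len 4), cursors c1@2 c2@3 c3@4, authorship ....
After op 2 (move_left): buffer="ouwt" (len 4), cursors c1@1 c2@2 c3@3, authorship ....
After op 3 (move_left): buffer="ouwt" (len 4), cursors c1@0 c2@1 c3@2, authorship ....
After op 4 (add_cursor(4)): buffer="ouwt" (len 4), cursors c1@0 c2@1 c3@2 c4@4, authorship ....
After op 5 (delete): buffer="w" (len 1), cursors c1@0 c2@0 c3@0 c4@1, authorship .
After op 6 (delete): buffer="" (len 0), cursors c1@0 c2@0 c3@0 c4@0, authorship 
After op 7 (insert('j')): buffer="jjjj" (len 4), cursors c1@4 c2@4 c3@4 c4@4, authorship 1234
After op 8 (insert('c')): buffer="jjjjcccc" (len 8), cursors c1@8 c2@8 c3@8 c4@8, authorship 12341234
Authorship (.=original, N=cursor N): 1 2 3 4 1 2 3 4
Index 1: author = 2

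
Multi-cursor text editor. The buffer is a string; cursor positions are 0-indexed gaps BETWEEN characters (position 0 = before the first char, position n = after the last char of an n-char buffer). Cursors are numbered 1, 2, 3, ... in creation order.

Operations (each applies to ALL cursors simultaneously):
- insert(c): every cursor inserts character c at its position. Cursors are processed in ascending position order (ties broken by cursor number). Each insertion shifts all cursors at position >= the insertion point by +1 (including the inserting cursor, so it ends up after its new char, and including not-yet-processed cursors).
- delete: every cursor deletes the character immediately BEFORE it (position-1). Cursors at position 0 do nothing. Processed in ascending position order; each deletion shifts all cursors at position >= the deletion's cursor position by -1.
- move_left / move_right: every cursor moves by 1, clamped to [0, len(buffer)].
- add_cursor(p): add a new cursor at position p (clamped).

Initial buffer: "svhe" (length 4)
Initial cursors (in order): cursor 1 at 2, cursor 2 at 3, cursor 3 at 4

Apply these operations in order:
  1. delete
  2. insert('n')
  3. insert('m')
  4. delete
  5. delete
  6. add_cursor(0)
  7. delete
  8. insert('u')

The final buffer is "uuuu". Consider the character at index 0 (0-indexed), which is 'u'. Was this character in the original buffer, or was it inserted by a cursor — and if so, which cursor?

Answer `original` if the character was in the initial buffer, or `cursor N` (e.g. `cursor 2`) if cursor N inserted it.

After op 1 (delete): buffer="s" (len 1), cursors c1@1 c2@1 c3@1, authorship .
After op 2 (insert('n')): buffer="snnn" (len 4), cursors c1@4 c2@4 c3@4, authorship .123
After op 3 (insert('m')): buffer="snnnmmm" (len 7), cursors c1@7 c2@7 c3@7, authorship .123123
After op 4 (delete): buffer="snnn" (len 4), cursors c1@4 c2@4 c3@4, authorship .123
After op 5 (delete): buffer="s" (len 1), cursors c1@1 c2@1 c3@1, authorship .
After op 6 (add_cursor(0)): buffer="s" (len 1), cursors c4@0 c1@1 c2@1 c3@1, authorship .
After op 7 (delete): buffer="" (len 0), cursors c1@0 c2@0 c3@0 c4@0, authorship 
After op 8 (insert('u')): buffer="uuuu" (len 4), cursors c1@4 c2@4 c3@4 c4@4, authorship 1234
Authorship (.=original, N=cursor N): 1 2 3 4
Index 0: author = 1

Answer: cursor 1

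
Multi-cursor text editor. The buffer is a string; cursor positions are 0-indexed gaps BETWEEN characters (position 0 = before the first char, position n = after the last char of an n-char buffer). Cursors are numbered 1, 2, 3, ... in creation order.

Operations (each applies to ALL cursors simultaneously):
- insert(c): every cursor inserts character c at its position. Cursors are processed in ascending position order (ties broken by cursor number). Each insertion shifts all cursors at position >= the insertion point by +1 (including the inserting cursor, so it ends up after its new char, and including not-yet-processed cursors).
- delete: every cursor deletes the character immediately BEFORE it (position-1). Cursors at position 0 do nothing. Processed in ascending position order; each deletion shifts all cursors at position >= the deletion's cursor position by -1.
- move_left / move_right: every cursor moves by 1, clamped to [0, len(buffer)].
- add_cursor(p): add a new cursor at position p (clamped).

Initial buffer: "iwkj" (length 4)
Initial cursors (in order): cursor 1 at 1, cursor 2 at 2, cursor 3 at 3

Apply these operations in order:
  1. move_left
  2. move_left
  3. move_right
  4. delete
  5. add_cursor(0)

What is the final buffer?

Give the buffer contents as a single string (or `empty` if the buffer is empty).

Answer: kj

Derivation:
After op 1 (move_left): buffer="iwkj" (len 4), cursors c1@0 c2@1 c3@2, authorship ....
After op 2 (move_left): buffer="iwkj" (len 4), cursors c1@0 c2@0 c3@1, authorship ....
After op 3 (move_right): buffer="iwkj" (len 4), cursors c1@1 c2@1 c3@2, authorship ....
After op 4 (delete): buffer="kj" (len 2), cursors c1@0 c2@0 c3@0, authorship ..
After op 5 (add_cursor(0)): buffer="kj" (len 2), cursors c1@0 c2@0 c3@0 c4@0, authorship ..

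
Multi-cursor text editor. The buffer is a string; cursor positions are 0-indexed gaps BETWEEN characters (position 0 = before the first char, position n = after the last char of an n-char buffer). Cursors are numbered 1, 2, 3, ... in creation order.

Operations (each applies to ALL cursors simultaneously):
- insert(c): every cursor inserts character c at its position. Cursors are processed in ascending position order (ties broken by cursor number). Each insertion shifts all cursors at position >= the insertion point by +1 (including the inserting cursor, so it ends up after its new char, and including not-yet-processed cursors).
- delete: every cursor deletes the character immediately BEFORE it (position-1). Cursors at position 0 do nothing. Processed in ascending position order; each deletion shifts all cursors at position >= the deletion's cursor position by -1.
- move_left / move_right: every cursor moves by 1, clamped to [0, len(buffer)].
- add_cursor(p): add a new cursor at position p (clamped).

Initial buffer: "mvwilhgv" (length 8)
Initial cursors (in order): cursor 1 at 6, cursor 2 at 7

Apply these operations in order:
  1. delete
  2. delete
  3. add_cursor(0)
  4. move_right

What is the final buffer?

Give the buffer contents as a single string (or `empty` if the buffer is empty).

Answer: mvwv

Derivation:
After op 1 (delete): buffer="mvwilv" (len 6), cursors c1@5 c2@5, authorship ......
After op 2 (delete): buffer="mvwv" (len 4), cursors c1@3 c2@3, authorship ....
After op 3 (add_cursor(0)): buffer="mvwv" (len 4), cursors c3@0 c1@3 c2@3, authorship ....
After op 4 (move_right): buffer="mvwv" (len 4), cursors c3@1 c1@4 c2@4, authorship ....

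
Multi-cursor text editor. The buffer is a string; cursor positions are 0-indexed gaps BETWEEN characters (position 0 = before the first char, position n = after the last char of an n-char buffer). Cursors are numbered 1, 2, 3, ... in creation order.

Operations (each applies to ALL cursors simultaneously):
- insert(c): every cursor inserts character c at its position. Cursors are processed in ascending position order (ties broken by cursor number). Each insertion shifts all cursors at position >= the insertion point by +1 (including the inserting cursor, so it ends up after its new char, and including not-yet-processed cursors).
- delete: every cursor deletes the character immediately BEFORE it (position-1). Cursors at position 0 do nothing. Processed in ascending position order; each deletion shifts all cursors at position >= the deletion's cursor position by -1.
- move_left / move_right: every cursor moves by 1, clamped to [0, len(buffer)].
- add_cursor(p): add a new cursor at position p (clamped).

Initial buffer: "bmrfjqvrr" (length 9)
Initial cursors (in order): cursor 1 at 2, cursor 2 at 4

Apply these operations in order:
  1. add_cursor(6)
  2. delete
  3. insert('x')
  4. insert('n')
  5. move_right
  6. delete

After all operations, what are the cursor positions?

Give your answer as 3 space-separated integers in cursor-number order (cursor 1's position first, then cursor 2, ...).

Answer: 3 5 7

Derivation:
After op 1 (add_cursor(6)): buffer="bmrfjqvrr" (len 9), cursors c1@2 c2@4 c3@6, authorship .........
After op 2 (delete): buffer="brjvrr" (len 6), cursors c1@1 c2@2 c3@3, authorship ......
After op 3 (insert('x')): buffer="bxrxjxvrr" (len 9), cursors c1@2 c2@4 c3@6, authorship .1.2.3...
After op 4 (insert('n')): buffer="bxnrxnjxnvrr" (len 12), cursors c1@3 c2@6 c3@9, authorship .11.22.33...
After op 5 (move_right): buffer="bxnrxnjxnvrr" (len 12), cursors c1@4 c2@7 c3@10, authorship .11.22.33...
After op 6 (delete): buffer="bxnxnxnrr" (len 9), cursors c1@3 c2@5 c3@7, authorship .112233..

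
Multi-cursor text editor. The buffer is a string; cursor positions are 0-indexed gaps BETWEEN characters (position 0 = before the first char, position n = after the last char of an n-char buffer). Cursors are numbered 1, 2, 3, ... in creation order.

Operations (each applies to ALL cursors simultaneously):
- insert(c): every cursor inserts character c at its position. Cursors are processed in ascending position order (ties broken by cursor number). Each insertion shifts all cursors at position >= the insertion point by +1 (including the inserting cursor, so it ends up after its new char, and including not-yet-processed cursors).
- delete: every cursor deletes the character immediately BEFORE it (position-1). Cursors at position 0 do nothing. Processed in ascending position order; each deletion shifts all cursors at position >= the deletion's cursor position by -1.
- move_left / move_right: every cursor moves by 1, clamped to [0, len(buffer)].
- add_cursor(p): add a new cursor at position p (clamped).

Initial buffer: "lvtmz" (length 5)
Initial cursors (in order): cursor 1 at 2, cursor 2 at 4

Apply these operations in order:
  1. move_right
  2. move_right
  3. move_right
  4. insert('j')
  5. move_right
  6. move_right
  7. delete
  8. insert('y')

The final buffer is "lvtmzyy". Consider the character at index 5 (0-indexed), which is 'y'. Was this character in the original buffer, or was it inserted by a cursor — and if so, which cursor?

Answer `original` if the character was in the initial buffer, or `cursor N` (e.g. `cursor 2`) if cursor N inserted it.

Answer: cursor 1

Derivation:
After op 1 (move_right): buffer="lvtmz" (len 5), cursors c1@3 c2@5, authorship .....
After op 2 (move_right): buffer="lvtmz" (len 5), cursors c1@4 c2@5, authorship .....
After op 3 (move_right): buffer="lvtmz" (len 5), cursors c1@5 c2@5, authorship .....
After op 4 (insert('j')): buffer="lvtmzjj" (len 7), cursors c1@7 c2@7, authorship .....12
After op 5 (move_right): buffer="lvtmzjj" (len 7), cursors c1@7 c2@7, authorship .....12
After op 6 (move_right): buffer="lvtmzjj" (len 7), cursors c1@7 c2@7, authorship .....12
After op 7 (delete): buffer="lvtmz" (len 5), cursors c1@5 c2@5, authorship .....
After op 8 (insert('y')): buffer="lvtmzyy" (len 7), cursors c1@7 c2@7, authorship .....12
Authorship (.=original, N=cursor N): . . . . . 1 2
Index 5: author = 1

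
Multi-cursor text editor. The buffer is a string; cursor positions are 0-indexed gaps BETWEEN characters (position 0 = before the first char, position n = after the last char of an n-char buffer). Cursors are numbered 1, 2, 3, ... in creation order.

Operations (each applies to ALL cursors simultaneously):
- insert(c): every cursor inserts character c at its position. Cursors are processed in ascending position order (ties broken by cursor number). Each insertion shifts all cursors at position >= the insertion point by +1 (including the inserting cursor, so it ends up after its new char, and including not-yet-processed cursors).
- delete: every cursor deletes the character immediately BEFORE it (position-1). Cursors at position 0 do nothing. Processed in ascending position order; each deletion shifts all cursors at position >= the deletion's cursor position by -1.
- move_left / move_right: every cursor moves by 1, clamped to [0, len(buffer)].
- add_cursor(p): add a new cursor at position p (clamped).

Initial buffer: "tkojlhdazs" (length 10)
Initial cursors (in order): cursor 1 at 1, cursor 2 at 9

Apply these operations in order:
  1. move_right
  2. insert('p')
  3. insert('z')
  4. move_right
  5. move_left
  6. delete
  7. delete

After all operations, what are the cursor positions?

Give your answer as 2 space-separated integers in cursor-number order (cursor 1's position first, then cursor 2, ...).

After op 1 (move_right): buffer="tkojlhdazs" (len 10), cursors c1@2 c2@10, authorship ..........
After op 2 (insert('p')): buffer="tkpojlhdazsp" (len 12), cursors c1@3 c2@12, authorship ..1........2
After op 3 (insert('z')): buffer="tkpzojlhdazspz" (len 14), cursors c1@4 c2@14, authorship ..11........22
After op 4 (move_right): buffer="tkpzojlhdazspz" (len 14), cursors c1@5 c2@14, authorship ..11........22
After op 5 (move_left): buffer="tkpzojlhdazspz" (len 14), cursors c1@4 c2@13, authorship ..11........22
After op 6 (delete): buffer="tkpojlhdazsz" (len 12), cursors c1@3 c2@11, authorship ..1........2
After op 7 (delete): buffer="tkojlhdazz" (len 10), cursors c1@2 c2@9, authorship .........2

Answer: 2 9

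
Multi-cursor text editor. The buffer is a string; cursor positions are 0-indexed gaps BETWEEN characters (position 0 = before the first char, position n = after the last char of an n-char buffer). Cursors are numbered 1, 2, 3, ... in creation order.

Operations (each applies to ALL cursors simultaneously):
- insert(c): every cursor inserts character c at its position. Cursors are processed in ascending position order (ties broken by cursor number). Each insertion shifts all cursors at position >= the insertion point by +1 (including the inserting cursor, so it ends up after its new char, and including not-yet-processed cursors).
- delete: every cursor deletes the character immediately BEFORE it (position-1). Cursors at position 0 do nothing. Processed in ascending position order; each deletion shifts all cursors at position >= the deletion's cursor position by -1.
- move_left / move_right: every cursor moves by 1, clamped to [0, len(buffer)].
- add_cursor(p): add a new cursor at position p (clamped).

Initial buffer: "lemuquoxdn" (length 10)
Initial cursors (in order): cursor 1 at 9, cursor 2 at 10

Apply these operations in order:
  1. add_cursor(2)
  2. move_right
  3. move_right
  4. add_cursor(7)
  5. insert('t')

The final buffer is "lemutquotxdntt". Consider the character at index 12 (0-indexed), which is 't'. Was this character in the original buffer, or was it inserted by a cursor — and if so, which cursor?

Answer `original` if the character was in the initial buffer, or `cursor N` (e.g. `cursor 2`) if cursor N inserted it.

Answer: cursor 1

Derivation:
After op 1 (add_cursor(2)): buffer="lemuquoxdn" (len 10), cursors c3@2 c1@9 c2@10, authorship ..........
After op 2 (move_right): buffer="lemuquoxdn" (len 10), cursors c3@3 c1@10 c2@10, authorship ..........
After op 3 (move_right): buffer="lemuquoxdn" (len 10), cursors c3@4 c1@10 c2@10, authorship ..........
After op 4 (add_cursor(7)): buffer="lemuquoxdn" (len 10), cursors c3@4 c4@7 c1@10 c2@10, authorship ..........
After op 5 (insert('t')): buffer="lemutquotxdntt" (len 14), cursors c3@5 c4@9 c1@14 c2@14, authorship ....3...4...12
Authorship (.=original, N=cursor N): . . . . 3 . . . 4 . . . 1 2
Index 12: author = 1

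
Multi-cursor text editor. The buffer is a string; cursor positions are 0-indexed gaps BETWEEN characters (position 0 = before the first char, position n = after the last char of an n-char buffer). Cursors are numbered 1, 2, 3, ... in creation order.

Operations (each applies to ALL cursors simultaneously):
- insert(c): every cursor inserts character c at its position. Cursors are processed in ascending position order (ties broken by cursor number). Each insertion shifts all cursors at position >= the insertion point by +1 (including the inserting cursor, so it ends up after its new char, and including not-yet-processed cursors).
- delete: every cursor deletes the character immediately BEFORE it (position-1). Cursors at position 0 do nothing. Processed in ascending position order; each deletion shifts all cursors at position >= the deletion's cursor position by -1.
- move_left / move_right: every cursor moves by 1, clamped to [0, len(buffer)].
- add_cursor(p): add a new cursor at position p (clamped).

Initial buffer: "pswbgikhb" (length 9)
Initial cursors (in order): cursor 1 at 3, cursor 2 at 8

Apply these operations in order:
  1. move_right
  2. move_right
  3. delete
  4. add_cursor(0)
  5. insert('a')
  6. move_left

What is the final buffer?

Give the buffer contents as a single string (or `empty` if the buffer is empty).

After op 1 (move_right): buffer="pswbgikhb" (len 9), cursors c1@4 c2@9, authorship .........
After op 2 (move_right): buffer="pswbgikhb" (len 9), cursors c1@5 c2@9, authorship .........
After op 3 (delete): buffer="pswbikh" (len 7), cursors c1@4 c2@7, authorship .......
After op 4 (add_cursor(0)): buffer="pswbikh" (len 7), cursors c3@0 c1@4 c2@7, authorship .......
After op 5 (insert('a')): buffer="apswbaikha" (len 10), cursors c3@1 c1@6 c2@10, authorship 3....1...2
After op 6 (move_left): buffer="apswbaikha" (len 10), cursors c3@0 c1@5 c2@9, authorship 3....1...2

Answer: apswbaikha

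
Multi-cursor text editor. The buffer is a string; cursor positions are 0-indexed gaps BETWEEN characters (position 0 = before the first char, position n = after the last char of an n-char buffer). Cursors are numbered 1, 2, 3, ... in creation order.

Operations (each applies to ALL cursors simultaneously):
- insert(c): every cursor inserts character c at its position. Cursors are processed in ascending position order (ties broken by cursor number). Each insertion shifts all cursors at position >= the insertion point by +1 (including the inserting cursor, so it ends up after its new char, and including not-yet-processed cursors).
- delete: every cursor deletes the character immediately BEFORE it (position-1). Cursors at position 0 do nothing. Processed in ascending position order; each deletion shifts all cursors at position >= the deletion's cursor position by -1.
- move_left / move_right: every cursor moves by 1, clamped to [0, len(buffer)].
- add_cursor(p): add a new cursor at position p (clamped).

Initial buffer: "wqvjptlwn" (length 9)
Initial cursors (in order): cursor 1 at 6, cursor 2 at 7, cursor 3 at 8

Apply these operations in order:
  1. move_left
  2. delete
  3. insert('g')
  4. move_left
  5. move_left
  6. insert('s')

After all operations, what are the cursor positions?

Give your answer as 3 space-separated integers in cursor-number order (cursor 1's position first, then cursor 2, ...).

After op 1 (move_left): buffer="wqvjptlwn" (len 9), cursors c1@5 c2@6 c3@7, authorship .........
After op 2 (delete): buffer="wqvjwn" (len 6), cursors c1@4 c2@4 c3@4, authorship ......
After op 3 (insert('g')): buffer="wqvjgggwn" (len 9), cursors c1@7 c2@7 c3@7, authorship ....123..
After op 4 (move_left): buffer="wqvjgggwn" (len 9), cursors c1@6 c2@6 c3@6, authorship ....123..
After op 5 (move_left): buffer="wqvjgggwn" (len 9), cursors c1@5 c2@5 c3@5, authorship ....123..
After op 6 (insert('s')): buffer="wqvjgsssggwn" (len 12), cursors c1@8 c2@8 c3@8, authorship ....112323..

Answer: 8 8 8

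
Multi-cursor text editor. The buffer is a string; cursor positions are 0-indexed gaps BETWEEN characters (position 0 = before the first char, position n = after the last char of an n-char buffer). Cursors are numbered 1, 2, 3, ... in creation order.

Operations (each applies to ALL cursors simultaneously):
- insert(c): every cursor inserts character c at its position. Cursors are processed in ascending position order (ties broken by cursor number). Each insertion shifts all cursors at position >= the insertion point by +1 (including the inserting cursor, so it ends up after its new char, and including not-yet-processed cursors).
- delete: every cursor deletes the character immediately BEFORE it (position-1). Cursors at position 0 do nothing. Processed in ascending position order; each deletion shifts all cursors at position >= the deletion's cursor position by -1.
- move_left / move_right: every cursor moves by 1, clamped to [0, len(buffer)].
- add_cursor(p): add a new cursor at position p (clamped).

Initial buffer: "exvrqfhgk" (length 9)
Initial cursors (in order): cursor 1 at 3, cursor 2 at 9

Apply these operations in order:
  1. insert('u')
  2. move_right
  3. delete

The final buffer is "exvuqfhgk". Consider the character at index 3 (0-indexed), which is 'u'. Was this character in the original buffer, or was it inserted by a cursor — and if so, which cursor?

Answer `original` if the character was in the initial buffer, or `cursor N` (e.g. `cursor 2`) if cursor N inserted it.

Answer: cursor 1

Derivation:
After op 1 (insert('u')): buffer="exvurqfhgku" (len 11), cursors c1@4 c2@11, authorship ...1......2
After op 2 (move_right): buffer="exvurqfhgku" (len 11), cursors c1@5 c2@11, authorship ...1......2
After op 3 (delete): buffer="exvuqfhgk" (len 9), cursors c1@4 c2@9, authorship ...1.....
Authorship (.=original, N=cursor N): . . . 1 . . . . .
Index 3: author = 1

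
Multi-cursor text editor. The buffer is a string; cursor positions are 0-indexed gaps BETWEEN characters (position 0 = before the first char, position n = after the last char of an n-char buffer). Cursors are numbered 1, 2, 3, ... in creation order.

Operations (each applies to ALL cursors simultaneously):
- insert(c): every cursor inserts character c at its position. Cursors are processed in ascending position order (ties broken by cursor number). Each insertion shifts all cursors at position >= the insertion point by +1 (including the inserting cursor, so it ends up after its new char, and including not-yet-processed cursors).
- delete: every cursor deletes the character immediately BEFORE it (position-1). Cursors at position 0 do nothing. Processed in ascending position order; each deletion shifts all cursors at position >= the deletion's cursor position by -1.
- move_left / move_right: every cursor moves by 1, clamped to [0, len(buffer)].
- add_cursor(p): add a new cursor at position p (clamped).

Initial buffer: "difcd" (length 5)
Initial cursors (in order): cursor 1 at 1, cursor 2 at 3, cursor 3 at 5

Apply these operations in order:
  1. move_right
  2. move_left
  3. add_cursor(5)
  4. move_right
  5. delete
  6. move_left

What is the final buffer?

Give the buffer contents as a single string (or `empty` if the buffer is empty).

After op 1 (move_right): buffer="difcd" (len 5), cursors c1@2 c2@4 c3@5, authorship .....
After op 2 (move_left): buffer="difcd" (len 5), cursors c1@1 c2@3 c3@4, authorship .....
After op 3 (add_cursor(5)): buffer="difcd" (len 5), cursors c1@1 c2@3 c3@4 c4@5, authorship .....
After op 4 (move_right): buffer="difcd" (len 5), cursors c1@2 c2@4 c3@5 c4@5, authorship .....
After op 5 (delete): buffer="d" (len 1), cursors c1@1 c2@1 c3@1 c4@1, authorship .
After op 6 (move_left): buffer="d" (len 1), cursors c1@0 c2@0 c3@0 c4@0, authorship .

Answer: d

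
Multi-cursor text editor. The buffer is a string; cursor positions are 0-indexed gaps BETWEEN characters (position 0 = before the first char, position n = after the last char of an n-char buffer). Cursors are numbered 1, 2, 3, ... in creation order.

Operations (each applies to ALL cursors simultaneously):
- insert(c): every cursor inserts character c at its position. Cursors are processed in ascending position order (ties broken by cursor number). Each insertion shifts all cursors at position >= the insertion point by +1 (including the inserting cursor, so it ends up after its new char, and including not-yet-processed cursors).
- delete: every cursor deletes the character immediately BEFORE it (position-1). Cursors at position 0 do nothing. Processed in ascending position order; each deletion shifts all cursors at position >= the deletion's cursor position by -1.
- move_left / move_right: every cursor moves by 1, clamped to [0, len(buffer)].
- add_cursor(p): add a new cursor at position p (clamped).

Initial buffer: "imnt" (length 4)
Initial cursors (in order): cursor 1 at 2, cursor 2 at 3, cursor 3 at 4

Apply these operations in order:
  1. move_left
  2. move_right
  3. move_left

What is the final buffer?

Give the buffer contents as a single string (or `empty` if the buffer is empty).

Answer: imnt

Derivation:
After op 1 (move_left): buffer="imnt" (len 4), cursors c1@1 c2@2 c3@3, authorship ....
After op 2 (move_right): buffer="imnt" (len 4), cursors c1@2 c2@3 c3@4, authorship ....
After op 3 (move_left): buffer="imnt" (len 4), cursors c1@1 c2@2 c3@3, authorship ....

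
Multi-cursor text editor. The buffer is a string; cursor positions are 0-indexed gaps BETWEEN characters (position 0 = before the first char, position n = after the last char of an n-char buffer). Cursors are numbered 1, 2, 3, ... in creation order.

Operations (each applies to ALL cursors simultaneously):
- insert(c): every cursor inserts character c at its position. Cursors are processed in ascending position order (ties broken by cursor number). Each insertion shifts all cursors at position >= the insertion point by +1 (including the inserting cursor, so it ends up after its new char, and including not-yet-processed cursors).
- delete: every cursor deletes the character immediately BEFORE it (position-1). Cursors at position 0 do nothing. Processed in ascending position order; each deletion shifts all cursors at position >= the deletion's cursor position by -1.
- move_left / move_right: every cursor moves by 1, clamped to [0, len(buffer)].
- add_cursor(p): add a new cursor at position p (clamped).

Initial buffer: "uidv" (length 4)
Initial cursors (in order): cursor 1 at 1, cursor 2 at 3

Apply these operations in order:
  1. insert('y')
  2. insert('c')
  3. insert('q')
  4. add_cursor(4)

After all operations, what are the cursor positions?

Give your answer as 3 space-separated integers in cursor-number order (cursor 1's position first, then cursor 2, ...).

Answer: 4 9 4

Derivation:
After op 1 (insert('y')): buffer="uyidyv" (len 6), cursors c1@2 c2@5, authorship .1..2.
After op 2 (insert('c')): buffer="uycidycv" (len 8), cursors c1@3 c2@7, authorship .11..22.
After op 3 (insert('q')): buffer="uycqidycqv" (len 10), cursors c1@4 c2@9, authorship .111..222.
After op 4 (add_cursor(4)): buffer="uycqidycqv" (len 10), cursors c1@4 c3@4 c2@9, authorship .111..222.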